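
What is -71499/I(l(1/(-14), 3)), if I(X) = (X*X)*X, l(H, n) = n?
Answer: -23833/9 ≈ -2648.1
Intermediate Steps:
I(X) = X³ (I(X) = X²*X = X³)
-71499/I(l(1/(-14), 3)) = -71499/(3³) = -71499/27 = -71499*1/27 = -23833/9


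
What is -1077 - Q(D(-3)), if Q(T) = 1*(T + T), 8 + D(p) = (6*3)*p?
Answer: -953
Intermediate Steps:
D(p) = -8 + 18*p (D(p) = -8 + (6*3)*p = -8 + 18*p)
Q(T) = 2*T (Q(T) = 1*(2*T) = 2*T)
-1077 - Q(D(-3)) = -1077 - 2*(-8 + 18*(-3)) = -1077 - 2*(-8 - 54) = -1077 - 2*(-62) = -1077 - 1*(-124) = -1077 + 124 = -953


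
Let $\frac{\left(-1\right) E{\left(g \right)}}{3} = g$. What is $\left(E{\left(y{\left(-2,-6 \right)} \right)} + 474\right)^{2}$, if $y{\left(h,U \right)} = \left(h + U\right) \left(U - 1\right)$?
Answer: $93636$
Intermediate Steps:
$y{\left(h,U \right)} = \left(-1 + U\right) \left(U + h\right)$ ($y{\left(h,U \right)} = \left(U + h\right) \left(-1 + U\right) = \left(-1 + U\right) \left(U + h\right)$)
$E{\left(g \right)} = - 3 g$
$\left(E{\left(y{\left(-2,-6 \right)} \right)} + 474\right)^{2} = \left(- 3 \left(\left(-6\right)^{2} - -6 - -2 - -12\right) + 474\right)^{2} = \left(- 3 \left(36 + 6 + 2 + 12\right) + 474\right)^{2} = \left(\left(-3\right) 56 + 474\right)^{2} = \left(-168 + 474\right)^{2} = 306^{2} = 93636$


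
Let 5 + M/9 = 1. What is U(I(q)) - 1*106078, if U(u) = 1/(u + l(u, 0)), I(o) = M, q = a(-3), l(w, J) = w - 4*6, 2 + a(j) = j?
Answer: -10183489/96 ≈ -1.0608e+5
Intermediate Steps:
M = -36 (M = -45 + 9*1 = -45 + 9 = -36)
a(j) = -2 + j
l(w, J) = -24 + w (l(w, J) = w - 24 = -24 + w)
q = -5 (q = -2 - 3 = -5)
I(o) = -36
U(u) = 1/(-24 + 2*u) (U(u) = 1/(u + (-24 + u)) = 1/(-24 + 2*u))
U(I(q)) - 1*106078 = 1/(2*(-12 - 36)) - 1*106078 = (½)/(-48) - 106078 = (½)*(-1/48) - 106078 = -1/96 - 106078 = -10183489/96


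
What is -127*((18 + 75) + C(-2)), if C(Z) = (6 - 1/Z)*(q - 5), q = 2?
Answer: -18669/2 ≈ -9334.5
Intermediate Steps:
C(Z) = -18 + 3/Z (C(Z) = (6 - 1/Z)*(2 - 5) = (6 - 1/Z)*(-3) = -18 + 3/Z)
-127*((18 + 75) + C(-2)) = -127*((18 + 75) + (-18 + 3/(-2))) = -127*(93 + (-18 + 3*(-1/2))) = -127*(93 + (-18 - 3/2)) = -127*(93 - 39/2) = -127*147/2 = -18669/2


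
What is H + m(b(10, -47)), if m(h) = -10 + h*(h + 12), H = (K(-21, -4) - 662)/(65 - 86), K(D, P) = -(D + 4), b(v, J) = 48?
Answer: 20305/7 ≈ 2900.7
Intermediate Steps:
K(D, P) = -4 - D (K(D, P) = -(4 + D) = -4 - D)
H = 215/7 (H = ((-4 - 1*(-21)) - 662)/(65 - 86) = ((-4 + 21) - 662)/(-21) = -(17 - 662)/21 = -1/21*(-645) = 215/7 ≈ 30.714)
m(h) = -10 + h*(12 + h)
H + m(b(10, -47)) = 215/7 + (-10 + 48² + 12*48) = 215/7 + (-10 + 2304 + 576) = 215/7 + 2870 = 20305/7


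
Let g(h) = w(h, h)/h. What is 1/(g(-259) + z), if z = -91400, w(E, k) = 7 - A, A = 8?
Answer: -259/23672599 ≈ -1.0941e-5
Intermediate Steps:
w(E, k) = -1 (w(E, k) = 7 - 1*8 = 7 - 8 = -1)
g(h) = -1/h
1/(g(-259) + z) = 1/(-1/(-259) - 91400) = 1/(-1*(-1/259) - 91400) = 1/(1/259 - 91400) = 1/(-23672599/259) = -259/23672599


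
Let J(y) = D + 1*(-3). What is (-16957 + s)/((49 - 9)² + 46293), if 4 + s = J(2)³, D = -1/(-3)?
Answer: -458459/1293111 ≈ -0.35454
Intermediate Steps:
D = ⅓ (D = -1*(-⅓) = ⅓ ≈ 0.33333)
J(y) = -8/3 (J(y) = ⅓ + 1*(-3) = ⅓ - 3 = -8/3)
s = -620/27 (s = -4 + (-8/3)³ = -4 - 512/27 = -620/27 ≈ -22.963)
(-16957 + s)/((49 - 9)² + 46293) = (-16957 - 620/27)/((49 - 9)² + 46293) = -458459/(27*(40² + 46293)) = -458459/(27*(1600 + 46293)) = -458459/27/47893 = -458459/27*1/47893 = -458459/1293111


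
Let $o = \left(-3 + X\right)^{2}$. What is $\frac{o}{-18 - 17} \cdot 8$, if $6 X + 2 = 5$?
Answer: $- \frac{10}{7} \approx -1.4286$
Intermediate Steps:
$X = \frac{1}{2}$ ($X = - \frac{1}{3} + \frac{1}{6} \cdot 5 = - \frac{1}{3} + \frac{5}{6} = \frac{1}{2} \approx 0.5$)
$o = \frac{25}{4}$ ($o = \left(-3 + \frac{1}{2}\right)^{2} = \left(- \frac{5}{2}\right)^{2} = \frac{25}{4} \approx 6.25$)
$\frac{o}{-18 - 17} \cdot 8 = \frac{1}{-18 - 17} \cdot \frac{25}{4} \cdot 8 = \frac{1}{-35} \cdot \frac{25}{4} \cdot 8 = \left(- \frac{1}{35}\right) \frac{25}{4} \cdot 8 = \left(- \frac{5}{28}\right) 8 = - \frac{10}{7}$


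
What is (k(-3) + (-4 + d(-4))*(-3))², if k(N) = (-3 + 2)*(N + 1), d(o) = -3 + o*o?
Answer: 625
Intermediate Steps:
d(o) = -3 + o²
k(N) = -1 - N (k(N) = -(1 + N) = -1 - N)
(k(-3) + (-4 + d(-4))*(-3))² = ((-1 - 1*(-3)) + (-4 + (-3 + (-4)²))*(-3))² = ((-1 + 3) + (-4 + (-3 + 16))*(-3))² = (2 + (-4 + 13)*(-3))² = (2 + 9*(-3))² = (2 - 27)² = (-25)² = 625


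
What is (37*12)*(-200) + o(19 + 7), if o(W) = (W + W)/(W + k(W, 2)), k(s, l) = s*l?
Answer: -266398/3 ≈ -88799.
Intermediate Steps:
k(s, l) = l*s
o(W) = ⅔ (o(W) = (W + W)/(W + 2*W) = (2*W)/((3*W)) = (2*W)*(1/(3*W)) = ⅔)
(37*12)*(-200) + o(19 + 7) = (37*12)*(-200) + ⅔ = 444*(-200) + ⅔ = -88800 + ⅔ = -266398/3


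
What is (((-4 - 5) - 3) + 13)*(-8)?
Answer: -8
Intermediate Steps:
(((-4 - 5) - 3) + 13)*(-8) = ((-9 - 3) + 13)*(-8) = (-12 + 13)*(-8) = 1*(-8) = -8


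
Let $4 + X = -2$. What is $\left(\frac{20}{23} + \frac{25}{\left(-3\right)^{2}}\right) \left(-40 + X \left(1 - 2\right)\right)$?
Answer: $- \frac{25670}{207} \approx -124.01$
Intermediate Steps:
$X = -6$ ($X = -4 - 2 = -6$)
$\left(\frac{20}{23} + \frac{25}{\left(-3\right)^{2}}\right) \left(-40 + X \left(1 - 2\right)\right) = \left(\frac{20}{23} + \frac{25}{\left(-3\right)^{2}}\right) \left(-40 - 6 \left(1 - 2\right)\right) = \left(20 \cdot \frac{1}{23} + \frac{25}{9}\right) \left(-40 - -6\right) = \left(\frac{20}{23} + 25 \cdot \frac{1}{9}\right) \left(-40 + 6\right) = \left(\frac{20}{23} + \frac{25}{9}\right) \left(-34\right) = \frac{755}{207} \left(-34\right) = - \frac{25670}{207}$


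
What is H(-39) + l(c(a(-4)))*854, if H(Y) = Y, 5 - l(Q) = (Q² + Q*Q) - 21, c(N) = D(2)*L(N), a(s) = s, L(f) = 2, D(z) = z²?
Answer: -87147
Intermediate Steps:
c(N) = 8 (c(N) = 2²*2 = 4*2 = 8)
l(Q) = 26 - 2*Q² (l(Q) = 5 - ((Q² + Q*Q) - 21) = 5 - ((Q² + Q²) - 21) = 5 - (2*Q² - 21) = 5 - (-21 + 2*Q²) = 5 + (21 - 2*Q²) = 26 - 2*Q²)
H(-39) + l(c(a(-4)))*854 = -39 + (26 - 2*8²)*854 = -39 + (26 - 2*64)*854 = -39 + (26 - 128)*854 = -39 - 102*854 = -39 - 87108 = -87147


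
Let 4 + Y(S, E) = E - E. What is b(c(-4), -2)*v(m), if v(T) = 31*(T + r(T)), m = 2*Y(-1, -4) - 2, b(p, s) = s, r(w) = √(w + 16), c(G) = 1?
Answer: 620 - 62*√6 ≈ 468.13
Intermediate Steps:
r(w) = √(16 + w)
Y(S, E) = -4 (Y(S, E) = -4 + (E - E) = -4 + 0 = -4)
m = -10 (m = 2*(-4) - 2 = -8 - 2 = -10)
v(T) = 31*T + 31*√(16 + T) (v(T) = 31*(T + √(16 + T)) = 31*T + 31*√(16 + T))
b(c(-4), -2)*v(m) = -2*(31*(-10) + 31*√(16 - 10)) = -2*(-310 + 31*√6) = 620 - 62*√6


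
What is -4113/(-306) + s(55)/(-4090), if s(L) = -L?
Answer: 93550/6953 ≈ 13.455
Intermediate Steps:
-4113/(-306) + s(55)/(-4090) = -4113/(-306) - 1*55/(-4090) = -4113*(-1/306) - 55*(-1/4090) = 457/34 + 11/818 = 93550/6953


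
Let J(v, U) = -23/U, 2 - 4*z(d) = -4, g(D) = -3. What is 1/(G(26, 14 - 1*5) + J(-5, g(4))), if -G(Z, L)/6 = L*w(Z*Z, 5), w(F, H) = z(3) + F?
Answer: -3/109732 ≈ -2.7339e-5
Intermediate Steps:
z(d) = 3/2 (z(d) = 1/2 - 1/4*(-4) = 1/2 + 1 = 3/2)
w(F, H) = 3/2 + F
G(Z, L) = -6*L*(3/2 + Z**2) (G(Z, L) = -6*L*(3/2 + Z*Z) = -6*L*(3/2 + Z**2))
1/(G(26, 14 - 1*5) + J(-5, g(4))) = 1/(-3*(14 - 1*5)*(3 + 2*26**2) - 23/(-3)) = 1/(-3*(14 - 5)*(3 + 2*676) - 23*(-1/3)) = 1/(-3*9*(3 + 1352) + 23/3) = 1/(-3*9*1355 + 23/3) = 1/(-36585 + 23/3) = 1/(-109732/3) = -3/109732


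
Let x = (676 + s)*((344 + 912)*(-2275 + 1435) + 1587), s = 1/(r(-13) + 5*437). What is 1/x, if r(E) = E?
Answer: -724/515585532223 ≈ -1.4042e-9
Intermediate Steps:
s = 1/2172 (s = 1/(-13 + 5*437) = 1/(-13 + 2185) = 1/2172 ≈ 0.00046040)
x = -515585532223/724 (x = (676 + 1/2172)*((344 + 912)*(-2275 + 1435) + 1587) = 1468273*(1256*(-840) + 1587)/2172 = 1468273*(-1055040 + 1587)/2172 = (1468273/2172)*(-1053453) = -515585532223/724 ≈ -7.1213e+8)
1/x = 1/(-515585532223/724) = -724/515585532223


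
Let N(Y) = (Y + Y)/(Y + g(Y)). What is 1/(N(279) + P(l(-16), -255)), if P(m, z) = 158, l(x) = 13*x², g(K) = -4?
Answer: 275/44008 ≈ 0.0062489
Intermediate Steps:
N(Y) = 2*Y/(-4 + Y) (N(Y) = (Y + Y)/(Y - 4) = (2*Y)/(-4 + Y) = 2*Y/(-4 + Y))
1/(N(279) + P(l(-16), -255)) = 1/(2*279/(-4 + 279) + 158) = 1/(2*279/275 + 158) = 1/(2*279*(1/275) + 158) = 1/(558/275 + 158) = 1/(44008/275) = 275/44008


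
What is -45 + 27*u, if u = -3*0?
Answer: -45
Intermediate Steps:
u = 0
-45 + 27*u = -45 + 27*0 = -45 + 0 = -45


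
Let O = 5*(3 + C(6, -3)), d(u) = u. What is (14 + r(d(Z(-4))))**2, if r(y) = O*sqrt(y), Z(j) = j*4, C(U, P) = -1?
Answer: -1404 + 1120*I ≈ -1404.0 + 1120.0*I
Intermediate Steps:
Z(j) = 4*j
O = 10 (O = 5*(3 - 1) = 5*2 = 10)
r(y) = 10*sqrt(y)
(14 + r(d(Z(-4))))**2 = (14 + 10*sqrt(4*(-4)))**2 = (14 + 10*sqrt(-16))**2 = (14 + 10*(4*I))**2 = (14 + 40*I)**2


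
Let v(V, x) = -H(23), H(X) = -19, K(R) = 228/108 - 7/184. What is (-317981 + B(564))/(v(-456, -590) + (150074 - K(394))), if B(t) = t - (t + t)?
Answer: -105502104/49710115 ≈ -2.1223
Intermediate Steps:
K(R) = 3433/1656 (K(R) = 228*(1/108) - 7*1/184 = 19/9 - 7/184 = 3433/1656)
B(t) = -t (B(t) = t - 2*t = -t)
v(V, x) = 19 (v(V, x) = -1*(-19) = 19)
(-317981 + B(564))/(v(-456, -590) + (150074 - K(394))) = (-317981 - 1*564)/(19 + (150074 - 1*3433/1656)) = (-317981 - 564)/(19 + (150074 - 3433/1656)) = -318545/(19 + 248519111/1656) = -318545/248550575/1656 = -318545*1656/248550575 = -105502104/49710115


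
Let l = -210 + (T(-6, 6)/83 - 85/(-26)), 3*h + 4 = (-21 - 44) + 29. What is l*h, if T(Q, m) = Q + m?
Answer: 107500/39 ≈ 2756.4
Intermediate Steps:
h = -40/3 (h = -4/3 + ((-21 - 44) + 29)/3 = -4/3 + (-65 + 29)/3 = -4/3 + (⅓)*(-36) = -4/3 - 12 = -40/3 ≈ -13.333)
l = -5375/26 (l = -210 + ((-6 + 6)/83 - 85/(-26)) = -210 + (0*(1/83) - 85*(-1/26)) = -210 + (0 + 85/26) = -210 + 85/26 = -5375/26 ≈ -206.73)
l*h = -5375/26*(-40/3) = 107500/39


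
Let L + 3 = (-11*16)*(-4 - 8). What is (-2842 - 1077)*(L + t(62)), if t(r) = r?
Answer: -8508149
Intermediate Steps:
L = 2109 (L = -3 + (-11*16)*(-4 - 8) = -3 - 176*(-12) = -3 + 2112 = 2109)
(-2842 - 1077)*(L + t(62)) = (-2842 - 1077)*(2109 + 62) = -3919*2171 = -8508149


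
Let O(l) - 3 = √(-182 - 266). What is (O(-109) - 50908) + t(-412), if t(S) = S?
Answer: -51317 + 8*I*√7 ≈ -51317.0 + 21.166*I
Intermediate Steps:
O(l) = 3 + 8*I*√7 (O(l) = 3 + √(-182 - 266) = 3 + √(-448) = 3 + 8*I*√7)
(O(-109) - 50908) + t(-412) = ((3 + 8*I*√7) - 50908) - 412 = (-50905 + 8*I*√7) - 412 = -51317 + 8*I*√7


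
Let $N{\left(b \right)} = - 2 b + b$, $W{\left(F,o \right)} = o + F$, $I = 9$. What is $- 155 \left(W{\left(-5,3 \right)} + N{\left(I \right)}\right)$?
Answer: $1705$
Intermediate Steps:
$W{\left(F,o \right)} = F + o$
$N{\left(b \right)} = - b$
$- 155 \left(W{\left(-5,3 \right)} + N{\left(I \right)}\right) = - 155 \left(\left(-5 + 3\right) - 9\right) = - 155 \left(-2 - 9\right) = \left(-155\right) \left(-11\right) = 1705$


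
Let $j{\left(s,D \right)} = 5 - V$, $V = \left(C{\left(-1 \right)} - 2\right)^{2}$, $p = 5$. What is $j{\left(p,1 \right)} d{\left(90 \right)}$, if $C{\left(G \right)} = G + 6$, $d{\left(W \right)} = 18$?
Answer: $-72$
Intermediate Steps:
$C{\left(G \right)} = 6 + G$
$V = 9$ ($V = \left(\left(6 - 1\right) - 2\right)^{2} = \left(5 - 2\right)^{2} = 3^{2} = 9$)
$j{\left(s,D \right)} = -4$ ($j{\left(s,D \right)} = 5 - 9 = -4$)
$j{\left(p,1 \right)} d{\left(90 \right)} = \left(-4\right) 18 = -72$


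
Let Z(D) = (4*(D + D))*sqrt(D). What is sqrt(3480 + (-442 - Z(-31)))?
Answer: sqrt(3038 + 248*I*sqrt(31)) ≈ 56.458 + 12.229*I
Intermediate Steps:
Z(D) = 8*D**(3/2) (Z(D) = (4*(2*D))*sqrt(D) = (8*D)*sqrt(D) = 8*D**(3/2))
sqrt(3480 + (-442 - Z(-31))) = sqrt(3480 + (-442 - 8*(-31)**(3/2))) = sqrt(3480 + (-442 - 8*(-31*I*sqrt(31)))) = sqrt(3480 + (-442 - (-248)*I*sqrt(31))) = sqrt(3480 + (-442 + 248*I*sqrt(31))) = sqrt(3038 + 248*I*sqrt(31))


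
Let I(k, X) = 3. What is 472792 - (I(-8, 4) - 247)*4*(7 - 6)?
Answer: 473768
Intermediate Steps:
472792 - (I(-8, 4) - 247)*4*(7 - 6) = 472792 - (3 - 247)*4*(7 - 6) = 472792 - (-244)*4*1 = 472792 - (-244)*4 = 472792 - 1*(-976) = 472792 + 976 = 473768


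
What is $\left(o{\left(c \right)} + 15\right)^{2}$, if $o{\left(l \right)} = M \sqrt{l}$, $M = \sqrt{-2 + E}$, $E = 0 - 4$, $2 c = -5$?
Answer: $\left(15 - \sqrt{15}\right)^{2} \approx 123.81$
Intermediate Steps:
$c = - \frac{5}{2}$ ($c = \frac{1}{2} \left(-5\right) = - \frac{5}{2} \approx -2.5$)
$E = -4$ ($E = 0 - 4 = -4$)
$M = i \sqrt{6}$ ($M = \sqrt{-2 - 4} = \sqrt{-6} = i \sqrt{6} \approx 2.4495 i$)
$o{\left(l \right)} = i \sqrt{6} \sqrt{l}$
$\left(o{\left(c \right)} + 15\right)^{2} = \left(i \sqrt{6} \sqrt{- \frac{5}{2}} + 15\right)^{2} = \left(i \sqrt{6} \frac{i \sqrt{10}}{2} + 15\right)^{2} = \left(- \sqrt{15} + 15\right)^{2} = \left(15 - \sqrt{15}\right)^{2}$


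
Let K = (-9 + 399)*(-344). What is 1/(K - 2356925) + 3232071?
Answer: 8051363587034/2491085 ≈ 3.2321e+6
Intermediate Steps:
K = -134160 (K = 390*(-344) = -134160)
1/(K - 2356925) + 3232071 = 1/(-134160 - 2356925) + 3232071 = 1/(-2491085) + 3232071 = -1/2491085 + 3232071 = 8051363587034/2491085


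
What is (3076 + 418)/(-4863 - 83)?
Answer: -1747/2473 ≈ -0.70643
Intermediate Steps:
(3076 + 418)/(-4863 - 83) = 3494/(-4946) = 3494*(-1/4946) = -1747/2473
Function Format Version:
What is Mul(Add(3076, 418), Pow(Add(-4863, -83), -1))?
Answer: Rational(-1747, 2473) ≈ -0.70643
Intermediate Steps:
Mul(Add(3076, 418), Pow(Add(-4863, -83), -1)) = Mul(3494, Pow(-4946, -1)) = Mul(3494, Rational(-1, 4946)) = Rational(-1747, 2473)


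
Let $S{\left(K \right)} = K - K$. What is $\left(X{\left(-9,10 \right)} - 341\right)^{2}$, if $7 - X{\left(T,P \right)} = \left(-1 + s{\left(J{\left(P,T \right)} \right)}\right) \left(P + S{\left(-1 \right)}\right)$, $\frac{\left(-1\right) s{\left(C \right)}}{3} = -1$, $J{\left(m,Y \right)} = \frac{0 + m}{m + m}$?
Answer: $125316$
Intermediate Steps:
$J{\left(m,Y \right)} = \frac{1}{2}$ ($J{\left(m,Y \right)} = \frac{m}{2 m} = m \frac{1}{2 m} = \frac{1}{2}$)
$S{\left(K \right)} = 0$
$s{\left(C \right)} = 3$ ($s{\left(C \right)} = \left(-3\right) \left(-1\right) = 3$)
$X{\left(T,P \right)} = 7 - 2 P$ ($X{\left(T,P \right)} = 7 - \left(-1 + 3\right) \left(P + 0\right) = 7 - 2 P$)
$\left(X{\left(-9,10 \right)} - 341\right)^{2} = \left(\left(7 - 20\right) - 341\right)^{2} = \left(-13 - 341\right)^{2} = \left(-354\right)^{2} = 125316$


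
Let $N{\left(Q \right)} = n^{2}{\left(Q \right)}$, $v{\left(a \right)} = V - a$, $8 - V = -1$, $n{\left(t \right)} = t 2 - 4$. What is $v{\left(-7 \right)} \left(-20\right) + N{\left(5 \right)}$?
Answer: $-284$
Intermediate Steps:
$n{\left(t \right)} = -4 + 2 t$ ($n{\left(t \right)} = 2 t - 4 = -4 + 2 t$)
$V = 9$ ($V = 8 - -1 = 8 + 1 = 9$)
$v{\left(a \right)} = 9 - a$
$N{\left(Q \right)} = \left(-4 + 2 Q\right)^{2}$
$v{\left(-7 \right)} \left(-20\right) + N{\left(5 \right)} = \left(9 - -7\right) \left(-20\right) + 4 \left(-2 + 5\right)^{2} = \left(9 + 7\right) \left(-20\right) + 4 \cdot 3^{2} = 16 \left(-20\right) + 4 \cdot 9 = -320 + 36 = -284$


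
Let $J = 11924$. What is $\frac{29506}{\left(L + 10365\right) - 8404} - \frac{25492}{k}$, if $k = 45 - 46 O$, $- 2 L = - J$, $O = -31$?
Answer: $- \frac{158569790}{11654733} \approx -13.606$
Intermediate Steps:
$L = 5962$ ($L = - \frac{\left(-1\right) 11924}{2} = \left(- \frac{1}{2}\right) \left(-11924\right) = 5962$)
$k = 1471$ ($k = 45 - -1426 = 45 + 1426 = 1471$)
$\frac{29506}{\left(L + 10365\right) - 8404} - \frac{25492}{k} = \frac{29506}{\left(5962 + 10365\right) - 8404} - \frac{25492}{1471} = \frac{29506}{16327 - 8404} - \frac{25492}{1471} = \frac{29506}{7923} - \frac{25492}{1471} = - \frac{158569790}{11654733}$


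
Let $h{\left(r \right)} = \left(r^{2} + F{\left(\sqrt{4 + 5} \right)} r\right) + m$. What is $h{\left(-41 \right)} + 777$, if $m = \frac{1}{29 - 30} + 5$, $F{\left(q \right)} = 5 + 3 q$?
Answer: $1888$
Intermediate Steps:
$m = 4$ ($m = \frac{1}{-1} + 5 = -1 + 5 = 4$)
$h{\left(r \right)} = 4 + r^{2} + 14 r$ ($h{\left(r \right)} = \left(r^{2} + \left(5 + 3 \sqrt{4 + 5}\right) r\right) + 4 = \left(r^{2} + \left(5 + 3 \sqrt{9}\right) r\right) + 4 = \left(r^{2} + \left(5 + 3 \cdot 3\right) r\right) + 4 = \left(r^{2} + \left(5 + 9\right) r\right) + 4 = \left(r^{2} + 14 r\right) + 4 = 4 + r^{2} + 14 r$)
$h{\left(-41 \right)} + 777 = \left(4 + \left(-41\right)^{2} + 14 \left(-41\right)\right) + 777 = \left(4 + 1681 - 574\right) + 777 = 1111 + 777 = 1888$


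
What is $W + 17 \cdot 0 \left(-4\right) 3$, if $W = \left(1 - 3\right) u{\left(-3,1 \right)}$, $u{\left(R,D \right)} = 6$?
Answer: $-12$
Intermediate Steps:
$W = -12$ ($W = \left(1 - 3\right) 6 = \left(-2\right) 6 = -12$)
$W + 17 \cdot 0 \left(-4\right) 3 = -12 + 17 \cdot 0 \left(-4\right) 3 = -12 + 17 \cdot 0 \cdot 3 = -12 + 17 \cdot 0 = -12 + 0 = -12$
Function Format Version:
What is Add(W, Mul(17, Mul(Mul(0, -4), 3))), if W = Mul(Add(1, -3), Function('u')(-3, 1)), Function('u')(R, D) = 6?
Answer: -12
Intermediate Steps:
W = -12 (W = Mul(Add(1, -3), 6) = Mul(-2, 6) = -12)
Add(W, Mul(17, Mul(Mul(0, -4), 3))) = Add(-12, Mul(17, Mul(Mul(0, -4), 3))) = Add(-12, Mul(17, Mul(0, 3))) = Add(-12, Mul(17, 0)) = Add(-12, 0) = -12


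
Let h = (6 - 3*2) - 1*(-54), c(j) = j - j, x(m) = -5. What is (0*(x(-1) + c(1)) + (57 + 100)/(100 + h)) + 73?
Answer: 11399/154 ≈ 74.020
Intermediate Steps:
c(j) = 0
h = 54 (h = (6 - 6) + 54 = 0 + 54 = 54)
(0*(x(-1) + c(1)) + (57 + 100)/(100 + h)) + 73 = (0*(-5 + 0) + (57 + 100)/(100 + 54)) + 73 = (0*(-5) + 157/154) + 73 = (0 + 157*(1/154)) + 73 = (0 + 157/154) + 73 = 157/154 + 73 = 11399/154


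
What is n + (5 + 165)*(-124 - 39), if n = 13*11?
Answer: -27567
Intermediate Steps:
n = 143
n + (5 + 165)*(-124 - 39) = 143 + (5 + 165)*(-124 - 39) = 143 + 170*(-163) = 143 - 27710 = -27567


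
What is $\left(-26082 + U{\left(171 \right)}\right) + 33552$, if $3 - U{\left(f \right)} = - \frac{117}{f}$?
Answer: $\frac{142000}{19} \approx 7473.7$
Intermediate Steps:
$U{\left(f \right)} = 3 + \frac{117}{f}$ ($U{\left(f \right)} = 3 - - \frac{117}{f} = 3 + \frac{117}{f}$)
$\left(-26082 + U{\left(171 \right)}\right) + 33552 = \left(-26082 + \left(3 + \frac{117}{171}\right)\right) + 33552 = \left(-26082 + \left(3 + 117 \cdot \frac{1}{171}\right)\right) + 33552 = \left(-26082 + \left(3 + \frac{13}{19}\right)\right) + 33552 = \left(-26082 + \frac{70}{19}\right) + 33552 = - \frac{495488}{19} + 33552 = \frac{142000}{19}$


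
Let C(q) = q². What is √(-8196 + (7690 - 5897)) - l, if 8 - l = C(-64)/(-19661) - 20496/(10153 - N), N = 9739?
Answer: -78297472/1356609 + I*√6403 ≈ -57.716 + 80.019*I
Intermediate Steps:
l = 78297472/1356609 (l = 8 - ((-64)²/(-19661) - 20496/(10153 - 1*9739)) = 8 - (4096*(-1/19661) - 20496/(10153 - 9739)) = 8 - (-4096/19661 - 20496/414) = 8 - (-4096/19661 - 20496*1/414) = 8 - (-4096/19661 - 3416/69) = 8 - 1*(-67444600/1356609) = 8 + 67444600/1356609 = 78297472/1356609 ≈ 57.716)
√(-8196 + (7690 - 5897)) - l = √(-8196 + (7690 - 5897)) - 1*78297472/1356609 = √(-8196 + 1793) - 78297472/1356609 = √(-6403) - 78297472/1356609 = I*√6403 - 78297472/1356609 = -78297472/1356609 + I*√6403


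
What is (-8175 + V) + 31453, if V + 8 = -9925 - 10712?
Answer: 2633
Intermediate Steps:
V = -20645 (V = -8 + (-9925 - 10712) = -8 - 20637 = -20645)
(-8175 + V) + 31453 = (-8175 - 20645) + 31453 = -28820 + 31453 = 2633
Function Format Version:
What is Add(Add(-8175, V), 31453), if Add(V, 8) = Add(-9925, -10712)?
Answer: 2633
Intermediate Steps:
V = -20645 (V = Add(-8, Add(-9925, -10712)) = Add(-8, -20637) = -20645)
Add(Add(-8175, V), 31453) = Add(Add(-8175, -20645), 31453) = Add(-28820, 31453) = 2633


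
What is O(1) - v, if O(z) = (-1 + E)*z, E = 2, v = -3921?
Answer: 3922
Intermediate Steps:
O(z) = z (O(z) = (-1 + 2)*z = 1*z = z)
O(1) - v = 1 - 1*(-3921) = 1 + 3921 = 3922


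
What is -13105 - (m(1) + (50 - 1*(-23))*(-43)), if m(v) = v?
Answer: -9967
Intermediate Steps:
-13105 - (m(1) + (50 - 1*(-23))*(-43)) = -13105 - (1 + (50 - 1*(-23))*(-43)) = -13105 - (1 + (50 + 23)*(-43)) = -13105 - (1 + 73*(-43)) = -13105 - (1 - 3139) = -13105 - 1*(-3138) = -13105 + 3138 = -9967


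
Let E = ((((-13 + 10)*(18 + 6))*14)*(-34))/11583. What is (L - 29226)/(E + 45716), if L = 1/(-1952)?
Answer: -73422259911/114856265600 ≈ -0.63925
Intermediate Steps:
L = -1/1952 ≈ -0.00051230
E = 3808/1287 (E = ((-3*24*14)*(-34))*(1/11583) = (-72*14*(-34))*(1/11583) = -1008*(-34)*(1/11583) = 34272*(1/11583) = 3808/1287 ≈ 2.9588)
(L - 29226)/(E + 45716) = (-1/1952 - 29226)/(3808/1287 + 45716) = -57049153/(1952*58840300/1287) = -57049153/1952*1287/58840300 = -73422259911/114856265600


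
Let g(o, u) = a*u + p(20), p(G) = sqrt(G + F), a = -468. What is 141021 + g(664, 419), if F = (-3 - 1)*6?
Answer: -55071 + 2*I ≈ -55071.0 + 2.0*I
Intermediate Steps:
F = -24 (F = -4*6 = -24)
p(G) = sqrt(-24 + G) (p(G) = sqrt(G - 24) = sqrt(-24 + G))
g(o, u) = -468*u + 2*I (g(o, u) = -468*u + sqrt(-24 + 20) = -468*u + sqrt(-4) = -468*u + 2*I)
141021 + g(664, 419) = 141021 + (-468*419 + 2*I) = 141021 + (-196092 + 2*I) = -55071 + 2*I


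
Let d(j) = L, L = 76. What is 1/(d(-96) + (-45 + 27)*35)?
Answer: -1/554 ≈ -0.0018051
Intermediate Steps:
d(j) = 76
1/(d(-96) + (-45 + 27)*35) = 1/(76 + (-45 + 27)*35) = 1/(76 - 18*35) = 1/(76 - 630) = 1/(-554) = -1/554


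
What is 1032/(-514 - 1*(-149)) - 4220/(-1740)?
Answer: -12769/31755 ≈ -0.40211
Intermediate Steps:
1032/(-514 - 1*(-149)) - 4220/(-1740) = 1032/(-514 + 149) - 4220*(-1/1740) = 1032/(-365) + 211/87 = 1032*(-1/365) + 211/87 = -1032/365 + 211/87 = -12769/31755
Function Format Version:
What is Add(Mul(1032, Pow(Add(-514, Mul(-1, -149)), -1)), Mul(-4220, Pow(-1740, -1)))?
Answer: Rational(-12769, 31755) ≈ -0.40211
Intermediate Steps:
Add(Mul(1032, Pow(Add(-514, Mul(-1, -149)), -1)), Mul(-4220, Pow(-1740, -1))) = Add(Mul(1032, Pow(Add(-514, 149), -1)), Mul(-4220, Rational(-1, 1740))) = Add(Mul(1032, Pow(-365, -1)), Rational(211, 87)) = Add(Mul(1032, Rational(-1, 365)), Rational(211, 87)) = Add(Rational(-1032, 365), Rational(211, 87)) = Rational(-12769, 31755)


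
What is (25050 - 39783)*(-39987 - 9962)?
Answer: 735898617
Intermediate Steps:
(25050 - 39783)*(-39987 - 9962) = -14733*(-49949) = 735898617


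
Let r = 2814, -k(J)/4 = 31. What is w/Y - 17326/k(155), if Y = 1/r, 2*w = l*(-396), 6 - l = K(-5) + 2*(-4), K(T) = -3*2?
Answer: -690884617/62 ≈ -1.1143e+7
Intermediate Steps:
k(J) = -124 (k(J) = -4*31 = -124)
K(T) = -6
l = 20 (l = 6 - (-6 + 2*(-4)) = 6 - (-6 - 8) = 6 - 1*(-14) = 6 + 14 = 20)
w = -3960 (w = (20*(-396))/2 = (1/2)*(-7920) = -3960)
Y = 1/2814 ≈ 0.00035537
w/Y - 17326/k(155) = -3960/1/2814 - 17326/(-124) = -3960*2814 - 17326*(-1/124) = -11143440 + 8663/62 = -690884617/62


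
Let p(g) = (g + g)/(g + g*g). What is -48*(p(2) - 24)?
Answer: 1120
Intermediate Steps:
p(g) = 2*g/(g + g**2) (p(g) = (2*g)/(g + g**2) = 2*g/(g + g**2))
-48*(p(2) - 24) = -48*(2/(1 + 2) - 24) = -48*(2/3 - 24) = -48*(-70/3) = 1120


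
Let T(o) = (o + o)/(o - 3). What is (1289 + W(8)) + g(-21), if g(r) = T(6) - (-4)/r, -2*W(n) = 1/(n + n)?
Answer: 868747/672 ≈ 1292.8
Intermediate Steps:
W(n) = -1/(4*n) (W(n) = -1/(2*(n + n)) = -1/(2*n)/2 = -1/(4*n))
T(o) = 2*o/(-3 + o) (T(o) = (2*o)/(-3 + o) = 2*o/(-3 + o))
g(r) = 4 + 4/r (g(r) = 2*6/(-3 + 6) - (-4)/r = 2*6/3 + 4/r = 2*6*(⅓) + 4/r = 4 + 4/r)
(1289 + W(8)) + g(-21) = (1289 - ¼/8) + (4 + 4/(-21)) = (1289 - ¼*⅛) + (4 + 4*(-1/21)) = (1289 - 1/32) + (4 - 4/21) = 41247/32 + 80/21 = 868747/672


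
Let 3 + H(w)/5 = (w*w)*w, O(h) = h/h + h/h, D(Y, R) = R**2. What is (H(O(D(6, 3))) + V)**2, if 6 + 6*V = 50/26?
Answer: 3598609/6084 ≈ 591.49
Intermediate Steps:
O(h) = 2 (O(h) = 1 + 1 = 2)
H(w) = -15 + 5*w**3 (H(w) = -15 + 5*((w*w)*w) = -15 + 5*(w**2*w) = -15 + 5*w**3)
V = -53/78 (V = -1 + (50/26)/6 = -1 + (50*(1/26))/6 = -1 + (1/6)*(25/13) = -1 + 25/78 = -53/78 ≈ -0.67949)
(H(O(D(6, 3))) + V)**2 = ((-15 + 5*2**3) - 53/78)**2 = ((-15 + 5*8) - 53/78)**2 = ((-15 + 40) - 53/78)**2 = (25 - 53/78)**2 = (1897/78)**2 = 3598609/6084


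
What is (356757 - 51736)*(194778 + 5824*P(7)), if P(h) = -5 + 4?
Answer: 57634938034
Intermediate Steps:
P(h) = -1
(356757 - 51736)*(194778 + 5824*P(7)) = (356757 - 51736)*(194778 + 5824*(-1)) = 305021*(194778 - 5824) = 305021*188954 = 57634938034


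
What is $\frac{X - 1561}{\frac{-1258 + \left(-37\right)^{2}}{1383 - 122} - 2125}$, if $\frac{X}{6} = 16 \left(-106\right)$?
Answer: $\frac{14800357}{2679514} \approx 5.5235$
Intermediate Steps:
$X = -10176$ ($X = 6 \cdot 16 \left(-106\right) = 6 \left(-1696\right) = -10176$)
$\frac{X - 1561}{\frac{-1258 + \left(-37\right)^{2}}{1383 - 122} - 2125} = \frac{-10176 - 1561}{\frac{-1258 + \left(-37\right)^{2}}{1383 - 122} - 2125} = - \frac{11737}{\frac{-1258 + 1369}{1261} - 2125} = - \frac{11737}{111 \cdot \frac{1}{1261} - 2125} = - \frac{11737}{\frac{111}{1261} - 2125} = - \frac{11737}{- \frac{2679514}{1261}} = \left(-11737\right) \left(- \frac{1261}{2679514}\right) = \frac{14800357}{2679514}$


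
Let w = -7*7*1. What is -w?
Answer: 49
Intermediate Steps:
w = -49 (w = -49*1 = -49)
-w = -1*(-49) = 49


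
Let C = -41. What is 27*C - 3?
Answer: -1110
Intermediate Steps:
27*C - 3 = 27*(-41) - 3 = -1107 - 3 = -1110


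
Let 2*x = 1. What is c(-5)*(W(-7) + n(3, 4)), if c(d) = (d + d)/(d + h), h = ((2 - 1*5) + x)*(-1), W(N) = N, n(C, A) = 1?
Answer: -24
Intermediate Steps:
x = 1/2 (x = (1/2)*1 = 1/2 ≈ 0.50000)
h = 5/2 (h = ((2 - 1*5) + 1/2)*(-1) = ((2 - 5) + 1/2)*(-1) = (-3 + 1/2)*(-1) = -5/2*(-1) = 5/2 ≈ 2.5000)
c(d) = 2*d/(5/2 + d) (c(d) = (d + d)/(d + 5/2) = (2*d)/(5/2 + d) = 2*d/(5/2 + d))
c(-5)*(W(-7) + n(3, 4)) = (4*(-5)/(5 + 2*(-5)))*(-7 + 1) = (4*(-5)/(5 - 10))*(-6) = (4*(-5)/(-5))*(-6) = (4*(-5)*(-1/5))*(-6) = 4*(-6) = -24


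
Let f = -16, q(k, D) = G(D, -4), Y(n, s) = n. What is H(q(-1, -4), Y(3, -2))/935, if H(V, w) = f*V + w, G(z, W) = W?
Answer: 67/935 ≈ 0.071658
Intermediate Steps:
q(k, D) = -4
H(V, w) = w - 16*V (H(V, w) = -16*V + w = w - 16*V)
H(q(-1, -4), Y(3, -2))/935 = (3 - 16*(-4))/935 = (3 + 64)*(1/935) = 67*(1/935) = 67/935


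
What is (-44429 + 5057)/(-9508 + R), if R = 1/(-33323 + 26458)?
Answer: 270288780/65272421 ≈ 4.1409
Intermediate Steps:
R = -1/6865 (R = 1/(-6865) = -1/6865 ≈ -0.00014567)
(-44429 + 5057)/(-9508 + R) = (-44429 + 5057)/(-9508 - 1/6865) = -39372/(-65272421/6865) = -39372*(-6865/65272421) = 270288780/65272421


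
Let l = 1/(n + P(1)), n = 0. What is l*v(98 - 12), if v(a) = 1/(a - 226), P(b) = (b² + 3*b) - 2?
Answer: -1/280 ≈ -0.0035714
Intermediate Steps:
P(b) = -2 + b² + 3*b
v(a) = 1/(-226 + a)
l = ½ (l = 1/(0 + (-2 + 1² + 3*1)) = 1/(0 + (-2 + 1 + 3)) = 1/(0 + 2) = 1/2 = ½ ≈ 0.50000)
l*v(98 - 12) = 1/(2*(-226 + (98 - 12))) = 1/(2*(-226 + 86)) = (½)/(-140) = (½)*(-1/140) = -1/280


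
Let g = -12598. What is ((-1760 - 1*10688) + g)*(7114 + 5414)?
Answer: -313776288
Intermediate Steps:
((-1760 - 1*10688) + g)*(7114 + 5414) = ((-1760 - 1*10688) - 12598)*(7114 + 5414) = ((-1760 - 10688) - 12598)*12528 = (-12448 - 12598)*12528 = -25046*12528 = -313776288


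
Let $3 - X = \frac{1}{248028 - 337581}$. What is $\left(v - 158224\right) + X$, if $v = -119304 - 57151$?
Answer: $- \frac{29971239827}{89553} \approx -3.3468 \cdot 10^{5}$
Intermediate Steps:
$v = -176455$ ($v = -119304 - 57151 = -176455$)
$X = \frac{268660}{89553}$ ($X = 3 - \frac{1}{248028 - 337581} = 3 - \frac{1}{-89553} = 3 - - \frac{1}{89553} = 3 + \frac{1}{89553} = \frac{268660}{89553} \approx 3.0$)
$\left(v - 158224\right) + X = \left(-176455 - 158224\right) + \frac{268660}{89553} = -334679 + \frac{268660}{89553} = - \frac{29971239827}{89553}$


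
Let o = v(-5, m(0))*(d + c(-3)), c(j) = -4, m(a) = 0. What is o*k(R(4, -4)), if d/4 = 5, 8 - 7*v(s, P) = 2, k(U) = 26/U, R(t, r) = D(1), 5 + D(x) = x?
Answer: -624/7 ≈ -89.143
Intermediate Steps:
D(x) = -5 + x
R(t, r) = -4 (R(t, r) = -5 + 1 = -4)
v(s, P) = 6/7 (v(s, P) = 8/7 - ⅐*2 = 8/7 - 2/7 = 6/7)
d = 20 (d = 4*5 = 20)
o = 96/7 (o = 6*(20 - 4)/7 = (6/7)*16 = 96/7 ≈ 13.714)
o*k(R(4, -4)) = 96*(26/(-4))/7 = 96*(26*(-¼))/7 = (96/7)*(-13/2) = -624/7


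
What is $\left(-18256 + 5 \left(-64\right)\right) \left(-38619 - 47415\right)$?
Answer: $1598167584$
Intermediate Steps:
$\left(-18256 + 5 \left(-64\right)\right) \left(-38619 - 47415\right) = \left(-18256 - 320\right) \left(-86034\right) = \left(-18576\right) \left(-86034\right) = 1598167584$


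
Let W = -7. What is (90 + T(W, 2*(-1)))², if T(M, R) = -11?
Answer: 6241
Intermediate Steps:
(90 + T(W, 2*(-1)))² = (90 - 11)² = 79² = 6241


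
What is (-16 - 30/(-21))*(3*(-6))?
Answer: 1836/7 ≈ 262.29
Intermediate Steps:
(-16 - 30/(-21))*(3*(-6)) = (-16 - 30*(-1/21))*(-18) = (-16 + 10/7)*(-18) = -102/7*(-18) = 1836/7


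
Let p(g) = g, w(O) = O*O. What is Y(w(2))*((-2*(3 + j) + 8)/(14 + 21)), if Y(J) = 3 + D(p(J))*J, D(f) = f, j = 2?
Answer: -38/35 ≈ -1.0857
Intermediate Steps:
w(O) = O²
Y(J) = 3 + J² (Y(J) = 3 + J*J = 3 + J²)
Y(w(2))*((-2*(3 + j) + 8)/(14 + 21)) = (3 + (2²)²)*((-2*(3 + 2) + 8)/(14 + 21)) = (3 + 4²)*((-2*5 + 8)/35) = (3 + 16)*((-10 + 8)*(1/35)) = 19*(-2*1/35) = 19*(-2/35) = -38/35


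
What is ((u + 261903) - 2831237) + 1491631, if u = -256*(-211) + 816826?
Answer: -206861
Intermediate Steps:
u = 870842 (u = 54016 + 816826 = 870842)
((u + 261903) - 2831237) + 1491631 = ((870842 + 261903) - 2831237) + 1491631 = (1132745 - 2831237) + 1491631 = -1698492 + 1491631 = -206861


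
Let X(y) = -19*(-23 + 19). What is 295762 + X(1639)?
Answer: 295838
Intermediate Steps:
X(y) = 76 (X(y) = -19*(-4) = 76)
295762 + X(1639) = 295762 + 76 = 295838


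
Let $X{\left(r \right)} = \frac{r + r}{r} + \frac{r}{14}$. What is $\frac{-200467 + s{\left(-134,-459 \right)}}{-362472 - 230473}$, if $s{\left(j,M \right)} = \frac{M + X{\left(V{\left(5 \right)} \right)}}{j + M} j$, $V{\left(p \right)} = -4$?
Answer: $\frac{832567451}{2461314695} \approx 0.33826$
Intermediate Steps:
$X{\left(r \right)} = 2 + \frac{r}{14}$ ($X{\left(r \right)} = \frac{2 r}{r} + r \frac{1}{14} = 2 + \frac{r}{14}$)
$s{\left(j,M \right)} = \frac{j \left(\frac{12}{7} + M\right)}{M + j}$ ($s{\left(j,M \right)} = \frac{M + \left(2 + \frac{1}{14} \left(-4\right)\right)}{j + M} j = \frac{M + \left(2 - \frac{2}{7}\right)}{M + j} j = \frac{M + \frac{12}{7}}{M + j} j = \frac{\frac{12}{7} + M}{M + j} j = \frac{j \left(\frac{12}{7} + M\right)}{M + j}$)
$\frac{-200467 + s{\left(-134,-459 \right)}}{-362472 - 230473} = \frac{-200467 + \frac{1}{7} \left(-134\right) \frac{1}{-459 - 134} \left(12 + 7 \left(-459\right)\right)}{-362472 - 230473} = \frac{-200467 + \frac{1}{7} \left(-134\right) \frac{1}{-593} \left(12 - 3213\right)}{-592945} = \left(-200467 + \frac{1}{7} \left(-134\right) \left(- \frac{1}{593}\right) \left(-3201\right)\right) \left(- \frac{1}{592945}\right) = \left(-200467 - \frac{428934}{4151}\right) \left(- \frac{1}{592945}\right) = \left(- \frac{832567451}{4151}\right) \left(- \frac{1}{592945}\right) = \frac{832567451}{2461314695}$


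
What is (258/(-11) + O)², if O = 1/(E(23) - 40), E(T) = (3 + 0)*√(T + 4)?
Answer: 122882527519/222815329 + 6309828*√3/20255939 ≈ 552.04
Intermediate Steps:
E(T) = 3*√(4 + T)
O = 1/(-40 + 9*√3) (O = 1/(3*√(4 + 23) - 40) = 1/(3*√27 - 40) = 1/(3*(3*√3) - 40) = 1/(9*√3 - 40) = 1/(-40 + 9*√3) ≈ -0.040964)
(258/(-11) + O)² = (258/(-11) + (-40/1357 - 9*√3/1357))² = (258*(-1/11) + (-40/1357 - 9*√3/1357))² = (-258/11 + (-40/1357 - 9*√3/1357))² = (-350546/14927 - 9*√3/1357)²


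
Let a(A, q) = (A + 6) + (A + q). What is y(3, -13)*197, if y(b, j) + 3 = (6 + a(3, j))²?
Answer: 4334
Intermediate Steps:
a(A, q) = 6 + q + 2*A (a(A, q) = (6 + A) + (A + q) = 6 + q + 2*A)
y(b, j) = -3 + (18 + j)² (y(b, j) = -3 + (6 + (6 + j + 2*3))² = -3 + (6 + (6 + j + 6))² = -3 + (6 + (12 + j))² = -3 + (18 + j)²)
y(3, -13)*197 = (-3 + (18 - 13)²)*197 = (-3 + 5²)*197 = (-3 + 25)*197 = 22*197 = 4334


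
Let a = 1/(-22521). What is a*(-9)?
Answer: 3/7507 ≈ 0.00039963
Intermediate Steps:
a = -1/22521 ≈ -4.4403e-5
a*(-9) = -1/22521*(-9) = 3/7507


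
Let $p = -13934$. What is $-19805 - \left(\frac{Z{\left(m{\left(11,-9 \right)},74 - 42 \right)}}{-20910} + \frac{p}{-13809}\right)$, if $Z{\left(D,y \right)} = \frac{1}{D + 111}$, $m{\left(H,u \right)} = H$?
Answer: $- \frac{77522997515419}{3914115020} \approx -19806.0$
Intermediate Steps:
$Z{\left(D,y \right)} = \frac{1}{111 + D}$
$-19805 - \left(\frac{Z{\left(m{\left(11,-9 \right)},74 - 42 \right)}}{-20910} + \frac{p}{-13809}\right) = -19805 - \left(\frac{1}{\left(111 + 11\right) \left(-20910\right)} - \frac{13934}{-13809}\right) = -19805 - \left(\frac{1}{122} \left(- \frac{1}{20910}\right) - - \frac{13934}{13809}\right) = -19805 - \left(\frac{1}{122} \left(- \frac{1}{20910}\right) + \frac{13934}{13809}\right) = -19805 - \left(- \frac{1}{2551020} + \frac{13934}{13809}\right) = -19805 - \frac{3949544319}{3914115020} = - \frac{77522997515419}{3914115020}$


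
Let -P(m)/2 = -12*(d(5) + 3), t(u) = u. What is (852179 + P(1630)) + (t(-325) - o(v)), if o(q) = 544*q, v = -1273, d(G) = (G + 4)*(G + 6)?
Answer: 1546814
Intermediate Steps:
d(G) = (4 + G)*(6 + G)
P(m) = 2448 (P(m) = -(-24)*((24 + 5² + 10*5) + 3) = -(-24)*((24 + 25 + 50) + 3) = -(-24)*(99 + 3) = -(-24)*102 = -2*(-1224) = 2448)
(852179 + P(1630)) + (t(-325) - o(v)) = (852179 + 2448) + (-325 - 544*(-1273)) = 854627 + (-325 - 1*(-692512)) = 854627 + (-325 + 692512) = 854627 + 692187 = 1546814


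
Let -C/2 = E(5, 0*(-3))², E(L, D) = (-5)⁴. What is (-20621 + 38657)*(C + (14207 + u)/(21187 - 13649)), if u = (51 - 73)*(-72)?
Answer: -53107423221762/3769 ≈ -1.4091e+10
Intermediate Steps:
u = 1584 (u = -22*(-72) = 1584)
E(L, D) = 625
C = -781250 (C = -2*625² = -2*390625 = -781250)
(-20621 + 38657)*(C + (14207 + u)/(21187 - 13649)) = (-20621 + 38657)*(-781250 + (14207 + 1584)/(21187 - 13649)) = 18036*(-781250 + 15791/7538) = 18036*(-5889046709/7538) = -53107423221762/3769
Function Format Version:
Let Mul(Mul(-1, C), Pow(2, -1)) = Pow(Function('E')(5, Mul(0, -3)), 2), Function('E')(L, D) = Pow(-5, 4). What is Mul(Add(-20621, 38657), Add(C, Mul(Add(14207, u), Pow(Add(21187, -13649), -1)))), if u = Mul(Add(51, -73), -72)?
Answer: Rational(-53107423221762, 3769) ≈ -1.4091e+10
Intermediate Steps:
u = 1584 (u = Mul(-22, -72) = 1584)
Function('E')(L, D) = 625
C = -781250 (C = Mul(-2, Pow(625, 2)) = Mul(-2, 390625) = -781250)
Mul(Add(-20621, 38657), Add(C, Mul(Add(14207, u), Pow(Add(21187, -13649), -1)))) = Mul(Add(-20621, 38657), Add(-781250, Mul(Add(14207, 1584), Pow(Add(21187, -13649), -1)))) = Mul(18036, Add(-781250, Mul(15791, Pow(7538, -1)))) = Mul(18036, Add(-781250, Mul(15791, Rational(1, 7538)))) = Mul(18036, Add(-781250, Rational(15791, 7538))) = Mul(18036, Rational(-5889046709, 7538)) = Rational(-53107423221762, 3769)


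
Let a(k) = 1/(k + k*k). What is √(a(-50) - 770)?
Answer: 3*I*√419222/70 ≈ 27.749*I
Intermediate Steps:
a(k) = 1/(k + k²)
√(a(-50) - 770) = √(1/((-50)*(1 - 50)) - 770) = √(-1/50/(-49) - 770) = √(-1/50*(-1/49) - 770) = √(1/2450 - 770) = √(-1886499/2450) = 3*I*√419222/70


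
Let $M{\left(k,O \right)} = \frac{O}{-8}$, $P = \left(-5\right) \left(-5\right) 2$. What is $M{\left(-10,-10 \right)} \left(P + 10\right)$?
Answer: $75$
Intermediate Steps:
$P = 50$ ($P = 25 \cdot 2 = 50$)
$M{\left(k,O \right)} = - \frac{O}{8}$ ($M{\left(k,O \right)} = O \left(- \frac{1}{8}\right) = - \frac{O}{8}$)
$M{\left(-10,-10 \right)} \left(P + 10\right) = \left(- \frac{1}{8}\right) \left(-10\right) \left(50 + 10\right) = \frac{5}{4} \cdot 60 = 75$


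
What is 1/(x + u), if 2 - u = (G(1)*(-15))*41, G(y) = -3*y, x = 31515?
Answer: 1/29672 ≈ 3.3702e-5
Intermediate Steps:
u = -1843 (u = 2 - -3*1*(-15)*41 = 2 - (-3*(-15))*41 = 2 - 45*41 = 2 - 1*1845 = 2 - 1845 = -1843)
1/(x + u) = 1/(31515 - 1843) = 1/29672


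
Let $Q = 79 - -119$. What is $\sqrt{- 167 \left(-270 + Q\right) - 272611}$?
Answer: $i \sqrt{260587} \approx 510.48 i$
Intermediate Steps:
$Q = 198$ ($Q = 79 + 119 = 198$)
$\sqrt{- 167 \left(-270 + Q\right) - 272611} = \sqrt{- 167 \left(-270 + 198\right) - 272611} = \sqrt{\left(-167\right) \left(-72\right) - 272611} = \sqrt{12024 - 272611} = \sqrt{-260587} = i \sqrt{260587}$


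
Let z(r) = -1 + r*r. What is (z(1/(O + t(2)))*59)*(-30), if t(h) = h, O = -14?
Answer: 42185/24 ≈ 1757.7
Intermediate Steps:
z(r) = -1 + r**2
(z(1/(O + t(2)))*59)*(-30) = ((-1 + (1/(-14 + 2))**2)*59)*(-30) = ((-1 + (1/(-12))**2)*59)*(-30) = ((-1 + (-1/12)**2)*59)*(-30) = ((-1 + 1/144)*59)*(-30) = -143/144*59*(-30) = -8437/144*(-30) = 42185/24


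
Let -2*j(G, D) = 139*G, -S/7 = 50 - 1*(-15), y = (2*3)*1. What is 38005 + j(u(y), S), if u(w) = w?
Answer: 37588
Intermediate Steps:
y = 6 (y = 6*1 = 6)
S = -455 (S = -7*(50 - 1*(-15)) = -7*(50 + 15) = -7*65 = -455)
j(G, D) = -139*G/2
38005 + j(u(y), S) = 38005 - 139/2*6 = 38005 - 417 = 37588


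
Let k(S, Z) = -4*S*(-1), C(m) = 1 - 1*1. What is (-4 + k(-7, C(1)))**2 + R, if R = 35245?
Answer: 36269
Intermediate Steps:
C(m) = 0 (C(m) = 1 - 1 = 0)
k(S, Z) = 4*S
(-4 + k(-7, C(1)))**2 + R = (-4 + 4*(-7))**2 + 35245 = (-4 - 28)**2 + 35245 = (-32)**2 + 35245 = 1024 + 35245 = 36269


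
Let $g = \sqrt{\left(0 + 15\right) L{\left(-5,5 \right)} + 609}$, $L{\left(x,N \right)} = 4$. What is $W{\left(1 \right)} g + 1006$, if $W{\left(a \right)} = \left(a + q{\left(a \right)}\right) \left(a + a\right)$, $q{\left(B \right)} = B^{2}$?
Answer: $1006 + 4 \sqrt{669} \approx 1109.5$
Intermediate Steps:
$g = \sqrt{669}$ ($g = \sqrt{\left(0 + 15\right) 4 + 609} = \sqrt{15 \cdot 4 + 609} = \sqrt{60 + 609} = \sqrt{669} \approx 25.865$)
$W{\left(a \right)} = 2 a \left(a + a^{2}\right)$ ($W{\left(a \right)} = \left(a + a^{2}\right) \left(a + a\right) = \left(a + a^{2}\right) 2 a = 2 a \left(a + a^{2}\right)$)
$W{\left(1 \right)} g + 1006 = 2 \cdot 1^{2} \left(1 + 1\right) \sqrt{669} + 1006 = 2 \cdot 1 \cdot 2 \sqrt{669} + 1006 = 4 \sqrt{669} + 1006 = 1006 + 4 \sqrt{669}$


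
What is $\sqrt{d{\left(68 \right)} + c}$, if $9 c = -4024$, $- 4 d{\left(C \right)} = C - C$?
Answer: $\frac{2 i \sqrt{1006}}{3} \approx 21.145 i$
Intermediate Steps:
$d{\left(C \right)} = 0$ ($d{\left(C \right)} = - \frac{C - C}{4} = \left(- \frac{1}{4}\right) 0 = 0$)
$c = - \frac{4024}{9}$ ($c = \frac{1}{9} \left(-4024\right) = - \frac{4024}{9} \approx -447.11$)
$\sqrt{d{\left(68 \right)} + c} = \sqrt{0 - \frac{4024}{9}} = \sqrt{- \frac{4024}{9}} = \frac{2 i \sqrt{1006}}{3}$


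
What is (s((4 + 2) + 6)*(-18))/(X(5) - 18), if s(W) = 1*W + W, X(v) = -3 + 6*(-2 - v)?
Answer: 48/7 ≈ 6.8571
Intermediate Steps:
X(v) = -15 - 6*v (X(v) = -3 + (-12 - 6*v) = -15 - 6*v)
s(W) = 2*W (s(W) = W + W = 2*W)
(s((4 + 2) + 6)*(-18))/(X(5) - 18) = ((2*((4 + 2) + 6))*(-18))/((-15 - 6*5) - 18) = ((2*(6 + 6))*(-18))/((-15 - 30) - 18) = ((2*12)*(-18))/(-45 - 18) = (24*(-18))/(-63) = -432*(-1/63) = 48/7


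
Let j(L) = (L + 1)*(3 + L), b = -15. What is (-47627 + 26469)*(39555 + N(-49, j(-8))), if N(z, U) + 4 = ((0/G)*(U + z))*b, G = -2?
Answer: -836820058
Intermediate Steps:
j(L) = (1 + L)*(3 + L)
N(z, U) = -4 (N(z, U) = -4 + ((0/(-2))*(U + z))*(-15) = -4 + ((0*(-1/2))*(U + z))*(-15) = -4 + (0*(U + z))*(-15) = -4 + 0*(-15) = -4 + 0 = -4)
(-47627 + 26469)*(39555 + N(-49, j(-8))) = (-47627 + 26469)*(39555 - 4) = -21158*39551 = -836820058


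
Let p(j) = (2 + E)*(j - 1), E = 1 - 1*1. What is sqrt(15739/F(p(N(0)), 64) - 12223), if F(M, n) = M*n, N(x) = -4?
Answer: I*sqrt(78384590)/80 ≈ 110.67*I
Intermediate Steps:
E = 0 (E = 1 - 1 = 0)
p(j) = -2 + 2*j (p(j) = (2 + 0)*(j - 1) = 2*(-1 + j) = -2 + 2*j)
sqrt(15739/F(p(N(0)), 64) - 12223) = sqrt(15739/(((-2 + 2*(-4))*64)) - 12223) = sqrt(15739/(((-2 - 8)*64)) - 12223) = sqrt(15739/((-10*64)) - 12223) = sqrt(15739/(-640) - 12223) = sqrt(15739*(-1/640) - 12223) = sqrt(-15739/640 - 12223) = sqrt(-7838459/640) = I*sqrt(78384590)/80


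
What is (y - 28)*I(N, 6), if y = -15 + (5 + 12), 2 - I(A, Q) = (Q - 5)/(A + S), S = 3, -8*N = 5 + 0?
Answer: -780/19 ≈ -41.053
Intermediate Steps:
N = -5/8 (N = -(5 + 0)/8 = -1/8*5 = -5/8 ≈ -0.62500)
I(A, Q) = 2 - (-5 + Q)/(3 + A) (I(A, Q) = 2 - (Q - 5)/(A + 3) = 2 - (-5 + Q)/(3 + A))
y = 2 (y = -15 + 17 = 2)
(y - 28)*I(N, 6) = (2 - 28)*((11 - 1*6 + 2*(-5/8))/(3 - 5/8)) = -26*(11 - 6 - 5/4)/19/8 = -208*15/(19*4) = -26*30/19 = -780/19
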